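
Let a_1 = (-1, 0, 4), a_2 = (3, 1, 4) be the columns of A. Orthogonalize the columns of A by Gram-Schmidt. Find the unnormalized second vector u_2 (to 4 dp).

a_1 = (-1, 0, 4); ‖a_1‖ = 4.1231, so e_1 = (-0.2425, 0.0000, 0.9701).
e_1·a_2 = (-0.2425)·3 + 0.0000·1 + 0.9701·4 = 3.1530.
u_2 = a_2 − 3.1530·e_1 = (3.7647, 1.0000, 0.9412).

u_2 = (3.7647, 1.0000, 0.9412)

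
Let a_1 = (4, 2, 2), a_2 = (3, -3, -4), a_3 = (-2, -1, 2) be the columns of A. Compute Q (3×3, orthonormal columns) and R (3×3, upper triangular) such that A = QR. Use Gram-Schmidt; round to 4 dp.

q_1 = a_1/‖a_1‖ = (4, 2, 2)/4.8990 = (0.8165, 0.4082, 0.4082).
r_{12} = q_1·a_2 = -0.4082.
u_2 = a_2 + 0.4082·q_1 = (3.3333, -2.8333, -3.8333).
‖u_2‖ = 5.8166, so q_2 = (0.5731, -0.4871, -0.6590).
r_{13} = q_1·a_3 = -1.2247; r_{23} = q_2·a_3 = -1.9771.
u_3 = a_3 + 1.2247·q_1 + 1.9771·q_2 = (0.1330, -1.4631, 1.1970).
‖u_3‖ = 1.8950, so q_3 = (0.0702, -0.7720, 0.6317).

Q = [[0.8165, 0.5731, 0.0702], [0.4082, -0.4871, -0.7720], [0.4082, -0.6590, 0.6317]], R = [[4.8990, -0.4082, -1.2247], [0.0000, 5.8166, -1.9771], [0.0000, 0.0000, 1.8950]]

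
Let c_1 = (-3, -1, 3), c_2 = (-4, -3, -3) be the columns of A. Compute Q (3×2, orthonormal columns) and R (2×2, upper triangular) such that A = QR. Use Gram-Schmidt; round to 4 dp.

c_1 = (-3, -1, 3); ‖c_1‖ = 4.3589, so e_1 = (-0.6882, -0.2294, 0.6882).
e_1·c_2 = (-0.6882)·(-4) + (-0.2294)·(-3) + 0.6882·(-3) = 1.3765.
u_2 = c_2 − 1.3765·e_1 = (-3.0526, -2.6842, -3.9474).
‖u_2‖ = 5.6662, so e_2 = (-0.5387, -0.4737, -0.6967).

Q = [[-0.6882, -0.5387], [-0.2294, -0.4737], [0.6882, -0.6967]], R = [[4.3589, 1.3765], [0.0000, 5.6662]]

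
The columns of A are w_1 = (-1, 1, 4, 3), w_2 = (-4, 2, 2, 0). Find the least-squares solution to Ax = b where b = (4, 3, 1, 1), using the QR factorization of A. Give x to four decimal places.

e_1 = w_1/‖w_1‖ = (-1, 1, 4, 3)/5.1962 = (-0.1925, 0.1925, 0.7698, 0.5774).
r_{12} = e_1·w_2 = 2.6943.
u_2 = w_2 − 2.6943·e_1 = (-3.4815, 1.4815, -0.0741, -1.5556).
‖u_2‖ = 4.0915, so e_2 = (-0.8509, 0.3621, -0.0181, -0.3802).
Qᵀb = (1.1547, -2.7156).
Back-substitute: x_2 = -2.7156/4.0915 = -0.6637.
x_1 = (1.1547 − 2.6943·(-0.6637))/5.1962 = 0.5664.

x = (0.5664, -0.6637)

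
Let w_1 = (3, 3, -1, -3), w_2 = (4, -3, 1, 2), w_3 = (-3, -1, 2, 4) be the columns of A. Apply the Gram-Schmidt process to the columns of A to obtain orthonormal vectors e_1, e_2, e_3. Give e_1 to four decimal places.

w_1 = (3, 3, -1, -3); ‖w_1‖ = 5.2915, so e_1 = (0.5669, 0.5669, -0.1890, -0.5669).

e_1 = (0.5669, 0.5669, -0.1890, -0.5669)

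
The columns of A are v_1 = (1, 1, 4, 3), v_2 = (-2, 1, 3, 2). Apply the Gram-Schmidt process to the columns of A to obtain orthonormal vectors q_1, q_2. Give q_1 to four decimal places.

q_1 = (0.1925, 0.1925, 0.7698, 0.5774)

v_1 = (1, 1, 4, 3); ‖v_1‖ = 5.1962, so q_1 = (0.1925, 0.1925, 0.7698, 0.5774).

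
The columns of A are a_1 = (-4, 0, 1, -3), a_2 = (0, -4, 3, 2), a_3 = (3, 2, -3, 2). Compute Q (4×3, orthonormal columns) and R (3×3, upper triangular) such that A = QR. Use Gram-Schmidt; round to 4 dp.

Q = [[-0.7845, -0.0862, -0.5582], [0.0000, -0.7473, -0.1783], [0.1961, 0.5820, -0.6004], [-0.5883, 0.3090, 0.5441]], R = [[5.0990, -0.5883, -4.1184], [0.0000, 5.3529, -2.8812], [0.0000, 0.0000, 0.8584]]

e_1 = a_1/‖a_1‖ = (-4, 0, 1, -3)/5.0990 = (-0.7845, 0.0000, 0.1961, -0.5883).
r_{12} = e_1·a_2 = -0.5883.
u_2 = a_2 + 0.5883·e_1 = (-0.4615, -4.0000, 3.1154, 1.6538).
‖u_2‖ = 5.3529, so e_2 = (-0.0862, -0.7473, 0.5820, 0.3090).
r_{13} = e_1·a_3 = -4.1184; r_{23} = e_2·a_3 = -2.8812.
u_3 = a_3 + 4.1184·e_1 + 2.8812·e_2 = (-0.4792, -0.1530, -0.5154, 0.4671).
‖u_3‖ = 0.8584, so e_3 = (-0.5582, -0.1783, -0.6004, 0.5441).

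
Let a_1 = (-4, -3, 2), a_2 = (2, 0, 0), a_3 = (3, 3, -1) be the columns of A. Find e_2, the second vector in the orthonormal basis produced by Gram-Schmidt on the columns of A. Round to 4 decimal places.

e_2 = (0.6695, -0.6180, 0.4120)

a_1 = (-4, -3, 2); ‖a_1‖ = 5.3852, so e_1 = (-0.7428, -0.5571, 0.3714).
e_1·a_2 = (-0.7428)·2 + (-0.5571)·0 + 0.3714·0 = -1.4856.
u_2 = a_2 + 1.4856·e_1 = (0.8966, -0.8276, 0.5517).
‖u_2‖ = 1.3391, so e_2 = (0.6695, -0.6180, 0.4120).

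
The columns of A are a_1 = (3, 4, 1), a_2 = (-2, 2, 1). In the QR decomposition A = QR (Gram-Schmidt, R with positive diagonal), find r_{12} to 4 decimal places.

e_1 = a_1/‖a_1‖ = (3, 4, 1)/5.0990 = (0.5883, 0.7845, 0.1961).
r_{12} = e_1·a_2 = 0.5883.

r_{12} = 0.5883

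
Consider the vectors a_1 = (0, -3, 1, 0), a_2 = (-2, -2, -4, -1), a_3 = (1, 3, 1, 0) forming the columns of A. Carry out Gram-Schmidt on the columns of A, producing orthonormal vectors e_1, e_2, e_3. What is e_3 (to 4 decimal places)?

e_3 = (0.3426, 0.0180, 0.0541, -0.9377)

a_1 = (0, -3, 1, 0); ‖a_1‖ = 3.1623, so e_1 = (0.0000, -0.9487, 0.3162, 0.0000).
e_1·a_2 = 0.0000·(-2) + (-0.9487)·(-2) + 0.3162·(-4) + 0.0000·(-1) = 0.6325.
u_2 = a_2 − 0.6325·e_1 = (-2.0000, -1.4000, -4.2000, -1.0000).
‖u_2‖ = 4.9598, so e_2 = (-0.4032, -0.2823, -0.8468, -0.2016).
e_1·a_3 = 0.0000·1 + (-0.9487)·3 + 0.3162·1 + 0.0000·0 = -2.5298; e_2·a_3 = (-0.4032)·1 + (-0.2823)·3 + (-0.8468)·1 + (-0.2016)·0 = -2.0968.
u_3 = a_3 + 2.5298·e_1 + 2.0968·e_2 = (0.1545, 0.0081, 0.0244, -0.4228).
‖u_3‖ = 0.4508, so e_3 = (0.3426, 0.0180, 0.0541, -0.9377).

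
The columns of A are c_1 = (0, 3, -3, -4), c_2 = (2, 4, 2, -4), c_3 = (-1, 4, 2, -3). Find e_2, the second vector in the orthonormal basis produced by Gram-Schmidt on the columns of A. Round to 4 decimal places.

e_2 = (0.3940, 0.4056, 0.7764, -0.2781)

c_1 = (0, 3, -3, -4); ‖c_1‖ = 5.8310, so e_1 = (0.0000, 0.5145, -0.5145, -0.6860).
e_1·c_2 = 0.0000·2 + 0.5145·4 + (-0.5145)·2 + (-0.6860)·(-4) = 3.7730.
u_2 = c_2 − 3.7730·e_1 = (2.0000, 2.0588, 3.9412, -1.4118).
‖u_2‖ = 5.0759, so e_2 = (0.3940, 0.4056, 0.7764, -0.2781).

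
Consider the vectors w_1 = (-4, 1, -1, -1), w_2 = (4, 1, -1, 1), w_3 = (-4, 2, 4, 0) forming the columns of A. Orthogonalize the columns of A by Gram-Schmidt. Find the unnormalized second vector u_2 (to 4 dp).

u_2 = (0.8421, 1.7895, -1.7895, 0.2105)

q_1 = w_1/‖w_1‖ = (-4, 1, -1, -1)/4.3589 = (-0.9177, 0.2294, -0.2294, -0.2294).
r_{12} = q_1·w_2 = -3.4412.
u_2 = w_2 + 3.4412·q_1 = (0.8421, 1.7895, -1.7895, 0.2105).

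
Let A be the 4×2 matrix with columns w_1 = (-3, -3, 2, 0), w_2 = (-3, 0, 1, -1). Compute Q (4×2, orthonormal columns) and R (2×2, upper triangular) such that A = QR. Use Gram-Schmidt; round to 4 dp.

Q = [[-0.6396, -0.6396], [-0.6396, 0.6396], [0.4264, 0.0000], [0.0000, -0.4264]], R = [[4.6904, 2.3452], [0.0000, 2.3452]]

q_1 = w_1/‖w_1‖ = (-3, -3, 2, 0)/4.6904 = (-0.6396, -0.6396, 0.4264, 0.0000).
r_{12} = q_1·w_2 = 2.3452.
u_2 = w_2 − 2.3452·q_1 = (-1.5000, 1.5000, 0.0000, -1.0000).
‖u_2‖ = 2.3452, so q_2 = (-0.6396, 0.6396, 0.0000, -0.4264).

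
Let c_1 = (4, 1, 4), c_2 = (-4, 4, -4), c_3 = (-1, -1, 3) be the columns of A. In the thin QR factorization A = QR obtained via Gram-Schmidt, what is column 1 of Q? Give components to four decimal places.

e_1 = (0.6963, 0.1741, 0.6963)

c_1 = (4, 1, 4); ‖c_1‖ = 5.7446, so e_1 = (0.6963, 0.1741, 0.6963).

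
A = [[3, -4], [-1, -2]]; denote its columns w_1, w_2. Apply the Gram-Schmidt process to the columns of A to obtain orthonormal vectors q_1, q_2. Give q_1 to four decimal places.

q_1 = w_1/‖w_1‖ = (3, -1)/3.1623 = (0.9487, -0.3162).

q_1 = (0.9487, -0.3162)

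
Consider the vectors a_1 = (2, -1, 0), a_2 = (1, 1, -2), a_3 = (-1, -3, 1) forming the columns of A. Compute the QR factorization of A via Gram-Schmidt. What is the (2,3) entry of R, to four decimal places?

r_{23} = -2.5744

a_1 = (2, -1, 0); ‖a_1‖ = 2.2361, so e_1 = (0.8944, -0.4472, 0.0000).
e_1·a_2 = 0.8944·1 + (-0.4472)·1 + 0.0000·(-2) = 0.4472.
u_2 = a_2 − 0.4472·e_1 = (0.6000, 1.2000, -2.0000).
‖u_2‖ = 2.4083, so e_2 = (0.2491, 0.4983, -0.8305).
r_{23} = e_2·a_3 = -2.5744.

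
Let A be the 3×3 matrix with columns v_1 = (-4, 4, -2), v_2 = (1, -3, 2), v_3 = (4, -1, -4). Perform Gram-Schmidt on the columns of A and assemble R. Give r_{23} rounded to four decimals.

v_1 = (-4, 4, -2); ‖v_1‖ = 6.0000, so q_1 = (-0.6667, 0.6667, -0.3333).
q_1·v_2 = (-0.6667)·1 + 0.6667·(-3) + (-0.3333)·2 = -3.3333.
u_2 = v_2 + 3.3333·q_1 = (-1.2222, -0.7778, 0.8889).
‖u_2‖ = 1.6997, so q_2 = (-0.7191, -0.4576, 0.5230).
r_{23} = q_2·v_3 = -4.5107.

r_{23} = -4.5107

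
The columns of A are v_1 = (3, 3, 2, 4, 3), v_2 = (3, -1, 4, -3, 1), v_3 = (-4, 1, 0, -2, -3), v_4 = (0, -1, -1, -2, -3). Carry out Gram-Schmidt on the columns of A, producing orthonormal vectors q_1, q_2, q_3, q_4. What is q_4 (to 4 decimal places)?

q_1 = v_1/‖v_1‖ = (3, 3, 2, 4, 3)/6.8557 = (0.4376, 0.4376, 0.2917, 0.5835, 0.4376).
r_{12} = q_1·v_2 = 0.7293.
u_2 = v_2 − 0.7293·q_1 = (2.6809, -1.3191, 3.7872, -3.4255, 0.6809).
‖u_2‖ = 5.9555, so q_2 = (0.4501, -0.2215, 0.6359, -0.5752, 0.1143).
r_{13} = q_1·v_3 = -3.7925; r_{23} = q_2·v_3 = -1.2147.
u_3 = v_3 + 3.7925·q_1 + 1.2147·q_2 = (-1.7936, 2.3905, 1.8788, -0.4859, -1.2016).
‖u_3‖ = 3.7605, so q_3 = (-0.4770, 0.6357, 0.4996, -0.1292, -0.3195).
r_{14} = q_1·v_4 = -3.2090; r_{24} = q_2·v_4 = 0.3930; r_{34} = q_3·v_4 = 0.0817.
u_4 = v_4 + 3.2090·q_1 − 0.3930·q_2 − 0.0817·q_3 = (1.2663, 0.4394, -0.3545, 0.1089, -1.6146).
‖u_4‖ = 2.1310, so q_4 = (0.5942, 0.2062, -0.1664, 0.0511, -0.7577).

q_4 = (0.5942, 0.2062, -0.1664, 0.0511, -0.7577)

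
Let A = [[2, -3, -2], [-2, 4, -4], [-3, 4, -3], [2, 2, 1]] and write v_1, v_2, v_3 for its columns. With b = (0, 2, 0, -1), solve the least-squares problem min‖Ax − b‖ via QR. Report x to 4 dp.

x = (-0.1675, -0.0635, -0.2586)

v_1 = (2, -2, -3, 2); ‖v_1‖ = 4.5826, so q_1 = (0.4364, -0.4364, -0.6547, 0.4364).
q_1·v_2 = 0.4364·(-3) + (-0.4364)·4 + (-0.6547)·4 + 0.4364·2 = -4.8008.
u_2 = v_2 + 4.8008·q_1 = (-0.9048, 1.9048, 0.8571, 4.0952).
‖u_2‖ = 4.6853, so q_2 = (-0.1931, 0.4065, 0.1829, 0.8741).
q_1·v_3 = 0.4364·(-2) + (-0.4364)·(-4) + (-0.6547)·(-3) + 0.4364·1 = 3.2733; q_2·v_3 = (-0.1931)·(-2) + 0.4065·(-4) + 0.1829·(-3) + 0.8741·1 = -0.9147.
u_3 = v_3 − 3.2733·q_1 + 0.9147·q_2 = (-3.6052, -2.1996, -0.6898, 0.3709).
‖u_3‖ = 4.2952, so q_3 = (-0.8394, -0.5121, -0.1606, 0.0864).
Qᵀb = (-1.3093, -0.0610, -1.1105).
Back-substitute: x_3 = -1.1105/4.2952 = -0.2586.
x_2 = (-0.0610 + 0.9147·(-0.2586))/4.6853 = -0.0635.
x_1 = (-1.3093 + 4.8008·(-0.0635) − 3.2733·(-0.2586))/4.5826 = -0.1675.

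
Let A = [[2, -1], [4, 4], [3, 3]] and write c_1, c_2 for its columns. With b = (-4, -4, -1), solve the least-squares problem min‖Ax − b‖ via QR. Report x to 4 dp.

q_1 = c_1/‖c_1‖ = (2, 4, 3)/5.3852 = (0.3714, 0.7428, 0.5571).
r_{12} = q_1·c_2 = 4.2710.
u_2 = c_2 − 4.2710·q_1 = (-2.5862, 0.8276, 0.6207).
‖u_2‖ = 2.7854, so q_2 = (-0.9285, 0.2971, 0.2228).
Qᵀb = (-5.0138, 2.3026).
Back-substitute: x_2 = 2.3026/2.7854 = 0.8267.
x_1 = (-5.0138 − 4.2710·0.8267)/5.3852 = -1.5867.

x = (-1.5867, 0.8267)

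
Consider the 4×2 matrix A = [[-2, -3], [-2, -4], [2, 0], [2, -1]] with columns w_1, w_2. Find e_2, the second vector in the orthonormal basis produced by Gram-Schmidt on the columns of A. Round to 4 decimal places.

e_2 = (-0.3638, -0.6063, -0.3638, -0.6063)

w_1 = (-2, -2, 2, 2); ‖w_1‖ = 4.0000, so e_1 = (-0.5000, -0.5000, 0.5000, 0.5000).
e_1·w_2 = (-0.5000)·(-3) + (-0.5000)·(-4) + 0.5000·0 + 0.5000·(-1) = 3.0000.
u_2 = w_2 − 3.0000·e_1 = (-1.5000, -2.5000, -1.5000, -2.5000).
‖u_2‖ = 4.1231, so e_2 = (-0.3638, -0.6063, -0.3638, -0.6063).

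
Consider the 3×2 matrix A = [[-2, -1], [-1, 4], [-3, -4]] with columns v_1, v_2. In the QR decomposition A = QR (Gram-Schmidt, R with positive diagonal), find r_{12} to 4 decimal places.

v_1 = (-2, -1, -3); ‖v_1‖ = 3.7417, so e_1 = (-0.5345, -0.2673, -0.8018).
r_{12} = e_1·v_2 = 2.6726.

r_{12} = 2.6726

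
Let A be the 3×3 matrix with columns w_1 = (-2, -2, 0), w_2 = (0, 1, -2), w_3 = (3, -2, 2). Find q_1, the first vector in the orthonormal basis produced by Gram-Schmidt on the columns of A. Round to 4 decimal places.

q_1 = w_1/‖w_1‖ = (-2, -2, 0)/2.8284 = (-0.7071, -0.7071, 0.0000).

q_1 = (-0.7071, -0.7071, 0.0000)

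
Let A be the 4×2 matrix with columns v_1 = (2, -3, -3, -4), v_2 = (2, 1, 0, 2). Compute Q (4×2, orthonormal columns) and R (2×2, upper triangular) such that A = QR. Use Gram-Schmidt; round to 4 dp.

v_1 = (2, -3, -3, -4); ‖v_1‖ = 6.1644, so e_1 = (0.3244, -0.4867, -0.4867, -0.6489).
e_1·v_2 = 0.3244·2 + (-0.4867)·1 + (-0.4867)·0 + (-0.6489)·2 = -1.1355.
u_2 = v_2 + 1.1355·e_1 = (2.3684, 0.4474, -0.5526, 1.2632).
‖u_2‖ = 2.7768, so e_2 = (0.8529, 0.1611, -0.1990, 0.4549).

Q = [[0.3244, 0.8529], [-0.4867, 0.1611], [-0.4867, -0.1990], [-0.6489, 0.4549]], R = [[6.1644, -1.1355], [0.0000, 2.7768]]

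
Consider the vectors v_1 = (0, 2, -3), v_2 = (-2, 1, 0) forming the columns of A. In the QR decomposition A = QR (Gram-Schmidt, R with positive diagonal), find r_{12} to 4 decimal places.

v_1 = (0, 2, -3); ‖v_1‖ = 3.6056, so e_1 = (0.0000, 0.5547, -0.8321).
r_{12} = e_1·v_2 = 0.5547.

r_{12} = 0.5547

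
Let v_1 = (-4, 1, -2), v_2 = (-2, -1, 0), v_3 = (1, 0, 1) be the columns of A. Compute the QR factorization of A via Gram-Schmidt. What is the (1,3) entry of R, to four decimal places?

r_{13} = -1.3093

v_1 = (-4, 1, -2); ‖v_1‖ = 4.5826, so q_1 = (-0.8729, 0.2182, -0.4364).
r_{13} = q_1·v_3 = -1.3093.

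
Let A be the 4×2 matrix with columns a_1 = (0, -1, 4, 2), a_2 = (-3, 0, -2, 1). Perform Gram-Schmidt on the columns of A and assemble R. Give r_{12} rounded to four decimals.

r_{12} = -1.3093

e_1 = a_1/‖a_1‖ = (0, -1, 4, 2)/4.5826 = (0.0000, -0.2182, 0.8729, 0.4364).
r_{12} = e_1·a_2 = -1.3093.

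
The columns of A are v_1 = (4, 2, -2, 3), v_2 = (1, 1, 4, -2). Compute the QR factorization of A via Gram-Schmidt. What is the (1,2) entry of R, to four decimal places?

r_{12} = -1.3926

v_1 = (4, 2, -2, 3); ‖v_1‖ = 5.7446, so e_1 = (0.6963, 0.3482, -0.3482, 0.5222).
r_{12} = e_1·v_2 = -1.3926.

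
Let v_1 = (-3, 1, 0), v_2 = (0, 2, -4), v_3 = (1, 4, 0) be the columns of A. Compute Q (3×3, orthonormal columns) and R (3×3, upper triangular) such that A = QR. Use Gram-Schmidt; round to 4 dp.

Q = [[-0.9487, 0.1355, 0.2857], [0.3162, 0.4066, 0.8571], [0.0000, -0.9035, 0.4286]], R = [[3.1623, 0.6325, 0.3162], [0.0000, 4.4272, 1.7618], [0.0000, 0.0000, 3.7143]]

v_1 = (-3, 1, 0); ‖v_1‖ = 3.1623, so q_1 = (-0.9487, 0.3162, 0.0000).
q_1·v_2 = (-0.9487)·0 + 0.3162·2 + 0.0000·(-4) = 0.6325.
u_2 = v_2 − 0.6325·q_1 = (0.6000, 1.8000, -4.0000).
‖u_2‖ = 4.4272, so q_2 = (0.1355, 0.4066, -0.9035).
q_1·v_3 = (-0.9487)·1 + 0.3162·4 + 0.0000·0 = 0.3162; q_2·v_3 = 0.1355·1 + 0.4066·4 + (-0.9035)·0 = 1.7618.
u_3 = v_3 − 0.3162·q_1 − 1.7618·q_2 = (1.0612, 3.1837, 1.5918).
‖u_3‖ = 3.7143, so q_3 = (0.2857, 0.8571, 0.4286).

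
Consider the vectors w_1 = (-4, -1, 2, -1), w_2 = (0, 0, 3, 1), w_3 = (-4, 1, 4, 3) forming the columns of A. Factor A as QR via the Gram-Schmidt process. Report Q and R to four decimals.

e_1 = w_1/‖w_1‖ = (-4, -1, 2, -1)/4.6904 = (-0.8528, -0.2132, 0.4264, -0.2132).
r_{12} = e_1·w_2 = 1.0660.
u_2 = w_2 − 1.0660·e_1 = (0.9091, 0.2273, 2.5455, 1.2273).
‖u_2‖ = 2.9772, so e_2 = (0.3054, 0.0763, 0.8550, 0.4122).
r_{13} = e_1·w_3 = 4.2640; r_{23} = e_2·w_3 = 3.5116.
u_3 = w_3 − 4.2640·e_1 − 3.5116·e_2 = (-1.4359, 1.6410, -0.8205, 2.4615).
‖u_3‖ = 3.3893, so e_3 = (-0.4237, 0.4842, -0.2421, 0.7263).

Q = [[-0.8528, 0.3054, -0.4237], [-0.2132, 0.0763, 0.4842], [0.4264, 0.8550, -0.2421], [-0.2132, 0.4122, 0.7263]], R = [[4.6904, 1.0660, 4.2640], [0.0000, 2.9772, 3.5116], [0.0000, 0.0000, 3.3893]]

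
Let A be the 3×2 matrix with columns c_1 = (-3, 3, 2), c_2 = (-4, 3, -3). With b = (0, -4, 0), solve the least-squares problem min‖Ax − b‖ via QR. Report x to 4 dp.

c_1 = (-3, 3, 2); ‖c_1‖ = 4.6904, so e_1 = (-0.6396, 0.6396, 0.4264).
e_1·c_2 = (-0.6396)·(-4) + 0.6396·3 + 0.4264·(-3) = 3.1980.
u_2 = c_2 − 3.1980·e_1 = (-1.9545, 0.9545, -4.3636).
‖u_2‖ = 4.8757, so e_2 = (-0.4009, 0.1958, -0.8950).
Qᵀb = (-2.5584, -0.7831).
Back-substitute: x_2 = -0.7831/4.8757 = -0.1606.
x_1 = (-2.5584 − 3.1980·(-0.1606))/4.6904 = -0.4359.

x = (-0.4359, -0.1606)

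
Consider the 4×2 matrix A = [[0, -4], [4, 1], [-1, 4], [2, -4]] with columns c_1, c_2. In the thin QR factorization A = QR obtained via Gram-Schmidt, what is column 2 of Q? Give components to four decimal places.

c_1 = (0, 4, -1, 2); ‖c_1‖ = 4.5826, so e_1 = (0.0000, 0.8729, -0.2182, 0.4364).
e_1·c_2 = 0.0000·(-4) + 0.8729·1 + (-0.2182)·4 + 0.4364·(-4) = -1.7457.
u_2 = c_2 + 1.7457·e_1 = (-4.0000, 2.5238, 3.6190, -3.2381).
‖u_2‖ = 6.7788, so e_2 = (-0.5901, 0.3723, 0.5339, -0.4777).

e_2 = (-0.5901, 0.3723, 0.5339, -0.4777)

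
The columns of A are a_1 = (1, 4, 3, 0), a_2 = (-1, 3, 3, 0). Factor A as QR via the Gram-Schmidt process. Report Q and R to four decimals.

Q = [[0.1961, -0.9305], [0.7845, -0.0405], [0.5883, 0.3641], [0.0000, 0.0000]], R = [[5.0990, 3.9223], [0.0000, 1.9014]]

a_1 = (1, 4, 3, 0); ‖a_1‖ = 5.0990, so e_1 = (0.1961, 0.7845, 0.5883, 0.0000).
e_1·a_2 = 0.1961·(-1) + 0.7845·3 + 0.5883·3 + 0.0000·0 = 3.9223.
u_2 = a_2 − 3.9223·e_1 = (-1.7692, -0.0769, 0.6923, 0.0000).
‖u_2‖ = 1.9014, so e_2 = (-0.9305, -0.0405, 0.3641, 0.0000).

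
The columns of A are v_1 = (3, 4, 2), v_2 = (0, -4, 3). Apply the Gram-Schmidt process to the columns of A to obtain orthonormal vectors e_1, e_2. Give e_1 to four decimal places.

e_1 = (0.5571, 0.7428, 0.3714)

e_1 = v_1/‖v_1‖ = (3, 4, 2)/5.3852 = (0.5571, 0.7428, 0.3714).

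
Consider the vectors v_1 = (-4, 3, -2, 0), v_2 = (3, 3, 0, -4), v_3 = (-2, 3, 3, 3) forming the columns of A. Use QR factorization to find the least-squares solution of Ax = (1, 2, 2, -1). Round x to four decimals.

q_1 = v_1/‖v_1‖ = (-4, 3, -2, 0)/5.3852 = (-0.7428, 0.5571, -0.3714, 0.0000).
r_{12} = q_1·v_2 = -0.5571.
u_2 = v_2 + 0.5571·q_1 = (2.5862, 3.3103, -0.2069, -4.0000).
‖u_2‖ = 5.8043, so q_2 = (0.4456, 0.5703, -0.0356, -0.6891).
r_{13} = q_1·v_3 = 2.0426; r_{23} = q_2·v_3 = -1.3545.
u_3 = v_3 − 2.0426·q_1 + 1.3545·q_2 = (0.1208, 2.6346, 3.7103, 2.0665).
‖u_3‖ = 4.9993, so q_3 = (0.0242, 0.5270, 0.7422, 0.4134).
Qᵀb = (-0.3714, 2.2041, 2.1491).
Back-substitute: x_3 = 2.1491/4.9993 = 0.4299.
x_2 = (2.2041 + 1.3545·0.4299)/5.8043 = 0.4801.
x_1 = (-0.3714 + 0.5571·0.4801 − 2.0426·0.4299)/5.3852 = -0.1824.

x = (-0.1824, 0.4801, 0.4299)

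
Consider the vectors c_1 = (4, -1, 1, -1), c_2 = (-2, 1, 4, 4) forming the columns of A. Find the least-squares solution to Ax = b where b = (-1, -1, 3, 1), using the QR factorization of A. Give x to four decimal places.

c_1 = (4, -1, 1, -1); ‖c_1‖ = 4.3589, so q_1 = (0.9177, -0.2294, 0.2294, -0.2294).
q_1·c_2 = 0.9177·(-2) + (-0.2294)·1 + 0.2294·4 + (-0.2294)·4 = -2.0647.
u_2 = c_2 + 2.0647·q_1 = (-0.1053, 0.5263, 4.4737, 3.5263).
‖u_2‖ = 5.7216, so q_2 = (-0.0184, 0.0920, 0.7819, 0.6163).
Qᵀb = (-0.2294, 2.8884).
Back-substitute: x_2 = 2.8884/5.7216 = 0.5048.
x_1 = (-0.2294 + 2.0647·0.5048)/4.3589 = 0.1865.

x = (0.1865, 0.5048)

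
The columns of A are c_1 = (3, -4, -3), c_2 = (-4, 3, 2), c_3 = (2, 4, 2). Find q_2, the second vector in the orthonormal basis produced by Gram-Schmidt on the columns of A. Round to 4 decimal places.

q_1 = c_1/‖c_1‖ = (3, -4, -3)/5.8310 = (0.5145, -0.6860, -0.5145).
r_{12} = q_1·c_2 = -5.1450.
u_2 = c_2 + 5.1450·q_1 = (-1.3529, -0.5294, -0.6471).
‖u_2‖ = 1.5904, so q_2 = (-0.8507, -0.3329, -0.4068).

q_2 = (-0.8507, -0.3329, -0.4068)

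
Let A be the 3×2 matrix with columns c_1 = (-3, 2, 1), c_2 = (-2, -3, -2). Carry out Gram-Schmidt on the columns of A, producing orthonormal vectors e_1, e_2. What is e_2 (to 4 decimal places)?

e_2 = (-0.5940, -0.6639, -0.4543)

c_1 = (-3, 2, 1); ‖c_1‖ = 3.7417, so e_1 = (-0.8018, 0.5345, 0.2673).
e_1·c_2 = (-0.8018)·(-2) + 0.5345·(-3) + 0.2673·(-2) = -0.5345.
u_2 = c_2 + 0.5345·e_1 = (-2.4286, -2.7143, -1.8571).
‖u_2‖ = 4.0883, so e_2 = (-0.5940, -0.6639, -0.4543).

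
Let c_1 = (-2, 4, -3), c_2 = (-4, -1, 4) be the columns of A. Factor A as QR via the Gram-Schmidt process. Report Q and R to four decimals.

e_1 = c_1/‖c_1‖ = (-2, 4, -3)/5.3852 = (-0.3714, 0.7428, -0.5571).
r_{12} = e_1·c_2 = -1.4856.
u_2 = c_2 + 1.4856·e_1 = (-4.5517, 0.1034, 3.1724).
‖u_2‖ = 5.5492, so e_2 = (-0.8203, 0.0186, 0.5717).

Q = [[-0.3714, -0.8203], [0.7428, 0.0186], [-0.5571, 0.5717]], R = [[5.3852, -1.4856], [0.0000, 5.5492]]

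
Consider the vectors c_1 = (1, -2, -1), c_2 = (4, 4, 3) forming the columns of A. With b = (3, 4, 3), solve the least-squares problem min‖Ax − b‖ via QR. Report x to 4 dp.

e_1 = c_1/‖c_1‖ = (1, -2, -1)/2.4495 = (0.4082, -0.8165, -0.4082).
r_{12} = e_1·c_2 = -2.8577.
u_2 = c_2 + 2.8577·e_1 = (5.1667, 1.6667, 1.8333).
‖u_2‖ = 5.7300, so e_2 = (0.9017, 0.2909, 0.3200).
Qᵀb = (-3.2660, 4.8284).
Back-substitute: x_2 = 4.8284/5.7300 = 0.8426.
x_1 = (-3.2660 + 2.8577·0.8426)/2.4495 = -0.3503.

x = (-0.3503, 0.8426)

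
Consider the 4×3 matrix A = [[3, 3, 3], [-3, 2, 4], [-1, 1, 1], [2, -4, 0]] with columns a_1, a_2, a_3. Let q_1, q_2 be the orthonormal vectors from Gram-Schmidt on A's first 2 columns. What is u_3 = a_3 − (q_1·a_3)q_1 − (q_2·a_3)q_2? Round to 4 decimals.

a_1 = (3, -3, -1, 2); ‖a_1‖ = 4.7958, so q_1 = (0.6255, -0.6255, -0.2085, 0.4170).
q_1·a_2 = 0.6255·3 + (-0.6255)·2 + (-0.2085)·1 + 0.4170·(-4) = -1.2511.
u_2 = a_2 + 1.2511·q_1 = (3.7826, 1.2174, 0.7391, -3.4783).
‖u_2‖ = 5.3324, so q_2 = (0.7094, 0.2283, 0.1386, -0.6523).
q_1·a_3 = 0.6255·3 + (-0.6255)·4 + (-0.2085)·1 + 0.4170·0 = -0.8341; q_2·a_3 = 0.7094·3 + 0.2283·4 + 0.1386·1 + (-0.6523)·0 = 3.1799.
u_3 = a_3 + 0.8341·q_1 − 3.1799·q_2 = (1.2661, 2.7523, 0.3853, 2.4220).

u_3 = (1.2661, 2.7523, 0.3853, 2.4220)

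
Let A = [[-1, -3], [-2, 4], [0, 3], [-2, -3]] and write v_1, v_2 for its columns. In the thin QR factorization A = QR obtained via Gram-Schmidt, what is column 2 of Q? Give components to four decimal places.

q_2 = (-0.4411, 0.6447, 0.4581, -0.4242)

q_1 = v_1/‖v_1‖ = (-1, -2, 0, -2)/3.0000 = (-0.3333, -0.6667, 0.0000, -0.6667).
r_{12} = q_1·v_2 = 0.3333.
u_2 = v_2 − 0.3333·q_1 = (-2.8889, 4.2222, 3.0000, -2.7778).
‖u_2‖ = 6.5490, so q_2 = (-0.4411, 0.6447, 0.4581, -0.4242).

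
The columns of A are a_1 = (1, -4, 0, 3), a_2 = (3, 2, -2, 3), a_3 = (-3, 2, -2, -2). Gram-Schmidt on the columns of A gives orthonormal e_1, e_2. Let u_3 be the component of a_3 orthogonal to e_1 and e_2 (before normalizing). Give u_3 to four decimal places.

a_1 = (1, -4, 0, 3); ‖a_1‖ = 5.0990, so e_1 = (0.1961, -0.7845, 0.0000, 0.5883).
e_1·a_2 = 0.1961·3 + (-0.7845)·2 + 0.0000·(-2) + 0.5883·3 = 0.7845.
u_2 = a_2 − 0.7845·e_1 = (2.8462, 2.6154, -2.0000, 2.5385).
‖u_2‖ = 5.0383, so e_2 = (0.5649, 0.5191, -0.3970, 0.5038).
e_1·a_3 = 0.1961·(-3) + (-0.7845)·2 + 0.0000·(-2) + 0.5883·(-2) = -3.3340; e_2·a_3 = 0.5649·(-3) + 0.5191·2 + (-0.3970)·(-2) + 0.5038·(-2) = -0.8703.
u_3 = a_3 + 3.3340·e_1 + 0.8703·e_2 = (-1.8545, -0.1636, -2.3455, 0.4000).

u_3 = (-1.8545, -0.1636, -2.3455, 0.4000)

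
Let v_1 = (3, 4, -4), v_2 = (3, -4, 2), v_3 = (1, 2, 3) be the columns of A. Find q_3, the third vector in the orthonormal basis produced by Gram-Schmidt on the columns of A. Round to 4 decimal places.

q_1 = v_1/‖v_1‖ = (3, 4, -4)/6.4031 = (0.4685, 0.6247, -0.6247).
r_{12} = q_1·v_2 = -2.3426.
u_2 = v_2 + 2.3426·q_1 = (4.0976, -2.5366, 0.5366).
‖u_2‖ = 4.8489, so q_2 = (0.8450, -0.5231, 0.1107).
r_{13} = q_1·v_3 = -0.1562; r_{23} = q_2·v_3 = 0.1308.
u_3 = v_3 + 0.1562·q_1 − 0.1308·q_2 = (0.9627, 2.1660, 2.8880).
‖u_3‖ = 3.7361, so q_3 = (0.2577, 0.5797, 0.7730).

q_3 = (0.2577, 0.5797, 0.7730)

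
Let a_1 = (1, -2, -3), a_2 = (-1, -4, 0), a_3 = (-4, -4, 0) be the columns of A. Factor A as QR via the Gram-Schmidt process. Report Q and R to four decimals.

Q = [[0.2673, -0.4082, -0.8729], [-0.5345, -0.8165, 0.2182], [-0.8018, 0.4082, -0.4364]], R = [[3.7417, 1.8708, 1.0690], [0.0000, 3.6742, 4.8990], [0.0000, 0.0000, 2.6186]]

a_1 = (1, -2, -3); ‖a_1‖ = 3.7417, so q_1 = (0.2673, -0.5345, -0.8018).
q_1·a_2 = 0.2673·(-1) + (-0.5345)·(-4) + (-0.8018)·0 = 1.8708.
u_2 = a_2 − 1.8708·q_1 = (-1.5000, -3.0000, 1.5000).
‖u_2‖ = 3.6742, so q_2 = (-0.4082, -0.8165, 0.4082).
q_1·a_3 = 0.2673·(-4) + (-0.5345)·(-4) + (-0.8018)·0 = 1.0690; q_2·a_3 = (-0.4082)·(-4) + (-0.8165)·(-4) + 0.4082·0 = 4.8990.
u_3 = a_3 − 1.0690·q_1 − 4.8990·q_2 = (-2.2857, 0.5714, -1.1429).
‖u_3‖ = 2.6186, so q_3 = (-0.8729, 0.2182, -0.4364).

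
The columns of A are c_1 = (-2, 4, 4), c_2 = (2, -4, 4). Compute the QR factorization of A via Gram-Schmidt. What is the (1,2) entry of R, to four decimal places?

r_{12} = -0.6667

c_1 = (-2, 4, 4); ‖c_1‖ = 6.0000, so q_1 = (-0.3333, 0.6667, 0.6667).
r_{12} = q_1·c_2 = -0.6667.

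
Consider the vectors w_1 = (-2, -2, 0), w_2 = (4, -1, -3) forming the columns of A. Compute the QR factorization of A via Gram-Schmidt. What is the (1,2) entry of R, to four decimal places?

w_1 = (-2, -2, 0); ‖w_1‖ = 2.8284, so q_1 = (-0.7071, -0.7071, 0.0000).
r_{12} = q_1·w_2 = -2.1213.

r_{12} = -2.1213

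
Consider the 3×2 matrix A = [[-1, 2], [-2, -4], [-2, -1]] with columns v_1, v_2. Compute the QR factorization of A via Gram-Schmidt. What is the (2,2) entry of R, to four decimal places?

v_1 = (-1, -2, -2); ‖v_1‖ = 3.0000, so e_1 = (-0.3333, -0.6667, -0.6667).
e_1·v_2 = (-0.3333)·2 + (-0.6667)·(-4) + (-0.6667)·(-1) = 2.6667.
u_2 = v_2 − 2.6667·e_1 = (2.8889, -2.2222, 0.7778).
r_{22} = ‖u_2‖ = 3.7268.

r_{22} = 3.7268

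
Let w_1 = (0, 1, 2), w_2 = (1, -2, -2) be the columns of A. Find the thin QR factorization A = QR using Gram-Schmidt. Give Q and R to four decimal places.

w_1 = (0, 1, 2); ‖w_1‖ = 2.2361, so e_1 = (0.0000, 0.4472, 0.8944).
e_1·w_2 = 0.0000·1 + 0.4472·(-2) + 0.8944·(-2) = -2.6833.
u_2 = w_2 + 2.6833·e_1 = (1.0000, -0.8000, 0.4000).
‖u_2‖ = 1.3416, so e_2 = (0.7454, -0.5963, 0.2981).

Q = [[0.0000, 0.7454], [0.4472, -0.5963], [0.8944, 0.2981]], R = [[2.2361, -2.6833], [0.0000, 1.3416]]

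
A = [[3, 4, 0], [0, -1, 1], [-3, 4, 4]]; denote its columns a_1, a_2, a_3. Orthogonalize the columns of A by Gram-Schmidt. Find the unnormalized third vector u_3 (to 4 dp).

u_3 = (0.1818, 1.4545, 0.1818)

a_1 = (3, 0, -3); ‖a_1‖ = 4.2426, so q_1 = (0.7071, 0.0000, -0.7071).
q_1·a_2 = 0.7071·4 + 0.0000·(-1) + (-0.7071)·4 = 0.0000.
u_2 = a_2 + 0.0000·q_1 = (4.0000, -1.0000, 4.0000).
‖u_2‖ = 5.7446, so q_2 = (0.6963, -0.1741, 0.6963).
q_1·a_3 = 0.7071·0 + 0.0000·1 + (-0.7071)·4 = -2.8284; q_2·a_3 = 0.6963·0 + (-0.1741)·1 + 0.6963·4 = 2.6112.
u_3 = a_3 + 2.8284·q_1 − 2.6112·q_2 = (0.1818, 1.4545, 0.1818).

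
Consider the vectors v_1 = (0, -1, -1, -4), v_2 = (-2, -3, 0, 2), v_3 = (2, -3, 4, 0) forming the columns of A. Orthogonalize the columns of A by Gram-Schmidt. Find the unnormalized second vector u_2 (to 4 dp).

u_2 = (-2.0000, -3.2778, -0.2778, 0.8889)

e_1 = v_1/‖v_1‖ = (0, -1, -1, -4)/4.2426 = (0.0000, -0.2357, -0.2357, -0.9428).
r_{12} = e_1·v_2 = -1.1785.
u_2 = v_2 + 1.1785·e_1 = (-2.0000, -3.2778, -0.2778, 0.8889).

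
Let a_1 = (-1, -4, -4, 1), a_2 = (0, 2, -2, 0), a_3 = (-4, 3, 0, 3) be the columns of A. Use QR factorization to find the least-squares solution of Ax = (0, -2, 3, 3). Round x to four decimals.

a_1 = (-1, -4, -4, 1); ‖a_1‖ = 5.8310, so q_1 = (-0.1715, -0.6860, -0.6860, 0.1715).
q_1·a_2 = (-0.1715)·0 + (-0.6860)·2 + (-0.6860)·(-2) + 0.1715·0 = 0.0000.
u_2 = a_2 + 0.0000·q_1 = (0.0000, 2.0000, -2.0000, 0.0000).
‖u_2‖ = 2.8284, so q_2 = (0.0000, 0.7071, -0.7071, 0.0000).
q_1·a_3 = (-0.1715)·(-4) + (-0.6860)·3 + (-0.6860)·0 + 0.1715·3 = -0.8575; q_2·a_3 = 0.0000·(-4) + 0.7071·3 + (-0.7071)·0 + 0.0000·3 = 2.1213.
u_3 = a_3 + 0.8575·q_1 − 2.1213·q_2 = (-4.1471, 0.9118, 0.9118, 3.1471).
‖u_3‖ = 5.3633, so q_3 = (-0.7732, 0.1700, 0.1700, 0.5868).
Qᵀb = (-0.1715, -3.5355, 1.9303).
Back-substitute: x_3 = 1.9303/5.3633 = 0.3599.
x_2 = (-3.5355 − 2.1213·0.3599)/2.8284 = -1.5199.
x_1 = (-0.1715 + 0.0000·(-1.5199) + 0.8575·0.3599)/5.8310 = 0.0235.

x = (0.0235, -1.5199, 0.3599)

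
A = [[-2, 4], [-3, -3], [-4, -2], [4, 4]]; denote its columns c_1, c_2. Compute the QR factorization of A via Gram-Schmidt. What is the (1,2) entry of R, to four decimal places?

c_1 = (-2, -3, -4, 4); ‖c_1‖ = 6.7082, so e_1 = (-0.2981, -0.4472, -0.5963, 0.5963).
r_{12} = e_1·c_2 = 3.7268.

r_{12} = 3.7268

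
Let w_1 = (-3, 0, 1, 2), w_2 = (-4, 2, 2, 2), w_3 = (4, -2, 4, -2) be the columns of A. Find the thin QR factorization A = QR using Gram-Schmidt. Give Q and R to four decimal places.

w_1 = (-3, 0, 1, 2); ‖w_1‖ = 3.7417, so e_1 = (-0.8018, 0.0000, 0.2673, 0.5345).
e_1·w_2 = (-0.8018)·(-4) + 0.0000·2 + 0.2673·2 + 0.5345·2 = 4.8107.
u_2 = w_2 − 4.8107·e_1 = (-0.1429, 2.0000, 0.7143, -0.5714).
‖u_2‖ = 2.2039, so e_2 = (-0.0648, 0.9075, 0.3241, -0.2593).
e_1·w_3 = (-0.8018)·4 + 0.0000·(-2) + 0.2673·4 + 0.5345·(-2) = -3.2071; e_2·w_3 = (-0.0648)·4 + 0.9075·(-2) + 0.3241·4 + (-0.2593)·(-2) = -0.2593.
u_3 = w_3 + 3.2071·e_1 + 0.2593·e_2 = (1.4118, -1.7647, 4.9412, -0.3529).
‖u_3‖ = 5.4449, so e_3 = (0.2593, -0.3241, 0.9075, -0.0648).

Q = [[-0.8018, -0.0648, 0.2593], [0.0000, 0.9075, -0.3241], [0.2673, 0.3241, 0.9075], [0.5345, -0.2593, -0.0648]], R = [[3.7417, 4.8107, -3.2071], [0.0000, 2.2039, -0.2593], [0.0000, 0.0000, 5.4449]]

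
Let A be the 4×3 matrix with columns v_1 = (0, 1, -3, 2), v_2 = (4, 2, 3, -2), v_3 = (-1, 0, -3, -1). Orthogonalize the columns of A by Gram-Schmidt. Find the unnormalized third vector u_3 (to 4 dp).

v_1 = (0, 1, -3, 2); ‖v_1‖ = 3.7417, so q_1 = (0.0000, 0.2673, -0.8018, 0.5345).
q_1·v_2 = 0.0000·4 + 0.2673·2 + (-0.8018)·3 + 0.5345·(-2) = -2.9399.
u_2 = v_2 + 2.9399·q_1 = (4.0000, 2.7857, 0.6429, -0.4286).
‖u_2‖ = 4.9353, so q_2 = (0.8105, 0.5644, 0.1303, -0.0868).
q_1·v_3 = 0.0000·(-1) + 0.2673·0 + (-0.8018)·(-3) + 0.5345·(-1) = 1.8708; q_2·v_3 = 0.8105·(-1) + 0.5644·0 + 0.1303·(-3) + (-0.0868)·(-1) = -1.1144.
u_3 = v_3 − 1.8708·q_1 + 1.1144·q_2 = (-0.0968, 0.1290, -1.3548, -2.0968).

u_3 = (-0.0968, 0.1290, -1.3548, -2.0968)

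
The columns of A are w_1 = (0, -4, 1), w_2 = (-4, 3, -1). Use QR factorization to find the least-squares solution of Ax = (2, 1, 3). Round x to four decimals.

w_1 = (0, -4, 1); ‖w_1‖ = 4.1231, so q_1 = (0.0000, -0.9701, 0.2425).
q_1·w_2 = 0.0000·(-4) + (-0.9701)·3 + 0.2425·(-1) = -3.1530.
u_2 = w_2 + 3.1530·q_1 = (-4.0000, -0.0588, -0.2353).
‖u_2‖ = 4.0073, so q_2 = (-0.9982, -0.0147, -0.0587).
Qᵀb = (-0.2425, -2.1872).
Back-substitute: x_2 = -2.1872/4.0073 = -0.5458.
x_1 = (-0.2425 + 3.1530·(-0.5458))/4.1231 = -0.4762.

x = (-0.4762, -0.5458)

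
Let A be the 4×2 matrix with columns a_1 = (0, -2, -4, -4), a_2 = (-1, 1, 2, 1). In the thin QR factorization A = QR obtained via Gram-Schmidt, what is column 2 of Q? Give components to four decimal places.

e_2 = (-0.8018, 0.1782, 0.3563, -0.4454)

a_1 = (0, -2, -4, -4); ‖a_1‖ = 6.0000, so e_1 = (0.0000, -0.3333, -0.6667, -0.6667).
e_1·a_2 = 0.0000·(-1) + (-0.3333)·1 + (-0.6667)·2 + (-0.6667)·1 = -2.3333.
u_2 = a_2 + 2.3333·e_1 = (-1.0000, 0.2222, 0.4444, -0.5556).
‖u_2‖ = 1.2472, so e_2 = (-0.8018, 0.1782, 0.3563, -0.4454).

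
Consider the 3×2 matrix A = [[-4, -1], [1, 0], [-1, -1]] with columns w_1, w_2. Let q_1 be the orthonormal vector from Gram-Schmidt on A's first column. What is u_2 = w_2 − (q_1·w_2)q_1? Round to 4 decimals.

u_2 = (0.1111, -0.2778, -0.7222)

w_1 = (-4, 1, -1); ‖w_1‖ = 4.2426, so q_1 = (-0.9428, 0.2357, -0.2357).
q_1·w_2 = (-0.9428)·(-1) + 0.2357·0 + (-0.2357)·(-1) = 1.1785.
u_2 = w_2 − 1.1785·q_1 = (0.1111, -0.2778, -0.7222).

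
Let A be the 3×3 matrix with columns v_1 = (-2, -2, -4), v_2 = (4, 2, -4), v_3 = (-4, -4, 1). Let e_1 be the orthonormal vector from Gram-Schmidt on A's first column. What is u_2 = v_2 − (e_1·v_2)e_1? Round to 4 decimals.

u_2 = (4.3333, 2.3333, -3.3333)

v_1 = (-2, -2, -4); ‖v_1‖ = 4.8990, so e_1 = (-0.4082, -0.4082, -0.8165).
e_1·v_2 = (-0.4082)·4 + (-0.4082)·2 + (-0.8165)·(-4) = 0.8165.
u_2 = v_2 − 0.8165·e_1 = (4.3333, 2.3333, -3.3333).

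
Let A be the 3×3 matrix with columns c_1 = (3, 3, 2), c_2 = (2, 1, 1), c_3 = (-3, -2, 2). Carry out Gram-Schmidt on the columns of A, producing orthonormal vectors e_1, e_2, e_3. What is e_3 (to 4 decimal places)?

e_1 = c_1/‖c_1‖ = (3, 3, 2)/4.6904 = (0.6396, 0.6396, 0.4264).
r_{12} = e_1·c_2 = 2.3452.
u_2 = c_2 − 2.3452·e_1 = (0.5000, -0.5000, 0.0000).
‖u_2‖ = 0.7071, so e_2 = (0.7071, -0.7071, 0.0000).
r_{13} = e_1·c_3 = -2.3452; r_{23} = e_2·c_3 = -0.7071.
u_3 = c_3 + 2.3452·e_1 + 0.7071·e_2 = (-1.0000, -1.0000, 3.0000).
‖u_3‖ = 3.3166, so e_3 = (-0.3015, -0.3015, 0.9045).

e_3 = (-0.3015, -0.3015, 0.9045)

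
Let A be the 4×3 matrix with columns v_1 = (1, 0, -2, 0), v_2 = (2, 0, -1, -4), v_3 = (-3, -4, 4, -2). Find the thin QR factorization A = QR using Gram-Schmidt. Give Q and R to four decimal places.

e_1 = v_1/‖v_1‖ = (1, 0, -2, 0)/2.2361 = (0.4472, 0.0000, -0.8944, 0.0000).
r_{12} = e_1·v_2 = 1.7889.
u_2 = v_2 − 1.7889·e_1 = (1.2000, 0.0000, 0.6000, -4.0000).
‖u_2‖ = 4.2190, so e_2 = (0.2844, 0.0000, 0.1422, -0.9481).
r_{13} = e_1·v_3 = -4.9193; r_{23} = e_2·v_3 = 1.6118.
u_3 = v_3 + 4.9193·e_1 − 1.6118·e_2 = (-1.2584, -4.0000, -0.6292, -0.4719).
‖u_3‖ = 4.2664, so e_3 = (-0.2950, -0.9376, -0.1475, -0.1106).

Q = [[0.4472, 0.2844, -0.2950], [0.0000, 0.0000, -0.9376], [-0.8944, 0.1422, -0.1475], [0.0000, -0.9481, -0.1106]], R = [[2.2361, 1.7889, -4.9193], [0.0000, 4.2190, 1.6118], [0.0000, 0.0000, 4.2664]]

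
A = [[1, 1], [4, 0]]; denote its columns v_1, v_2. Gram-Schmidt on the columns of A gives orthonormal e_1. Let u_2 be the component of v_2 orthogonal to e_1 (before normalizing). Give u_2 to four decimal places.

u_2 = (0.9412, -0.2353)

v_1 = (1, 4); ‖v_1‖ = 4.1231, so e_1 = (0.2425, 0.9701).
e_1·v_2 = 0.2425·1 + 0.9701·0 = 0.2425.
u_2 = v_2 − 0.2425·e_1 = (0.9412, -0.2353).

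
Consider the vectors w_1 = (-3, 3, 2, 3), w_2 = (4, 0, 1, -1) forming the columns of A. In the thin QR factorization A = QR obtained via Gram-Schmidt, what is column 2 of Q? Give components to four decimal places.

q_1 = w_1/‖w_1‖ = (-3, 3, 2, 3)/5.5678 = (-0.5388, 0.5388, 0.3592, 0.5388).
r_{12} = q_1·w_2 = -2.3349.
u_2 = w_2 + 2.3349·q_1 = (2.7419, 1.2581, 1.8387, 0.2581).
‖u_2‖ = 3.5424, so q_2 = (0.7740, 0.3551, 0.5191, 0.0729).

q_2 = (0.7740, 0.3551, 0.5191, 0.0729)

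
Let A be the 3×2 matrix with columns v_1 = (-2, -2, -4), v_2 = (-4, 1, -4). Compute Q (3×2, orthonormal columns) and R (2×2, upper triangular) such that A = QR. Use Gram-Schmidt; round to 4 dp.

v_1 = (-2, -2, -4); ‖v_1‖ = 4.8990, so q_1 = (-0.4082, -0.4082, -0.8165).
q_1·v_2 = (-0.4082)·(-4) + (-0.4082)·1 + (-0.8165)·(-4) = 4.4907.
u_2 = v_2 − 4.4907·q_1 = (-2.1667, 2.8333, -0.3333).
‖u_2‖ = 3.5824, so q_2 = (-0.6048, 0.7909, -0.0930).

Q = [[-0.4082, -0.6048], [-0.4082, 0.7909], [-0.8165, -0.0930]], R = [[4.8990, 4.4907], [0.0000, 3.5824]]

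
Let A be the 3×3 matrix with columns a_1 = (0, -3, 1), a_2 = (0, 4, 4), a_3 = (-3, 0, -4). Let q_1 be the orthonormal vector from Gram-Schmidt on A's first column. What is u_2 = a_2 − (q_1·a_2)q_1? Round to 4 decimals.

u_2 = (0.0000, 1.6000, 4.8000)

a_1 = (0, -3, 1); ‖a_1‖ = 3.1623, so q_1 = (0.0000, -0.9487, 0.3162).
q_1·a_2 = 0.0000·0 + (-0.9487)·4 + 0.3162·4 = -2.5298.
u_2 = a_2 + 2.5298·q_1 = (0.0000, 1.6000, 4.8000).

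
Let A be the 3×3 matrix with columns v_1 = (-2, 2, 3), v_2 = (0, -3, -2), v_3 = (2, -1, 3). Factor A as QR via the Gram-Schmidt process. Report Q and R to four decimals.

Q = [[-0.4851, -0.6633, 0.5698], [0.4851, -0.7463, -0.4558], [0.7276, 0.0553, 0.6838]], R = [[4.1231, -2.9104, 0.7276], [0.0000, 2.1282, -0.4146], [0.0000, 0.0000, 3.6467]]

e_1 = v_1/‖v_1‖ = (-2, 2, 3)/4.1231 = (-0.4851, 0.4851, 0.7276).
r_{12} = e_1·v_2 = -2.9104.
u_2 = v_2 + 2.9104·e_1 = (-1.4118, -1.5882, 0.1176).
‖u_2‖ = 2.1282, so e_2 = (-0.6633, -0.7463, 0.0553).
r_{13} = e_1·v_3 = 0.7276; r_{23} = e_2·v_3 = -0.4146.
u_3 = v_3 − 0.7276·e_1 + 0.4146·e_2 = (2.0779, -1.6623, 2.4935).
‖u_3‖ = 3.6467, so e_3 = (0.5698, -0.4558, 0.6838).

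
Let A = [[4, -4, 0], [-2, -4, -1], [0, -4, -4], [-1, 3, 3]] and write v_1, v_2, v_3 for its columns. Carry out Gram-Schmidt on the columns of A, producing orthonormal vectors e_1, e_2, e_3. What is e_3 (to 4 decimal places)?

e_3 = (0.3925, 0.5374, -0.5584, 0.4953)

e_1 = v_1/‖v_1‖ = (4, -2, 0, -1)/4.5826 = (0.8729, -0.4364, 0.0000, -0.2182).
r_{12} = e_1·v_2 = -2.4004.
u_2 = v_2 + 2.4004·e_1 = (-1.9048, -5.0476, -4.0000, 2.4762).
‖u_2‖ = 7.1581, so e_2 = (-0.2661, -0.7052, -0.5588, 0.3459).
r_{13} = e_1·v_3 = -0.2182; r_{23} = e_2·v_3 = 3.9782.
u_3 = v_3 + 0.2182·e_1 − 3.9782·e_2 = (1.2491, 1.7100, -1.7770, 1.5762).
‖u_3‖ = 3.1822, so e_3 = (0.3925, 0.5374, -0.5584, 0.4953).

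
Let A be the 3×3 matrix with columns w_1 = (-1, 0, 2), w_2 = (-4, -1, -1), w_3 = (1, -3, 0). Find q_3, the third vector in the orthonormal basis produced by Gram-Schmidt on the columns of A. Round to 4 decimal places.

q_1 = w_1/‖w_1‖ = (-1, 0, 2)/2.2361 = (-0.4472, 0.0000, 0.8944).
r_{12} = q_1·w_2 = 0.8944.
u_2 = w_2 − 0.8944·q_1 = (-3.6000, -1.0000, -1.8000).
‖u_2‖ = 4.1473, so q_2 = (-0.8680, -0.2411, -0.4340).
r_{13} = q_1·w_3 = -0.4472; r_{23} = q_2·w_3 = -0.1447.
u_3 = w_3 + 0.4472·q_1 + 0.1447·q_2 = (0.6744, -3.0349, 0.3372).
‖u_3‖ = 3.1272, so q_3 = (0.2157, -0.9705, 0.1078).

q_3 = (0.2157, -0.9705, 0.1078)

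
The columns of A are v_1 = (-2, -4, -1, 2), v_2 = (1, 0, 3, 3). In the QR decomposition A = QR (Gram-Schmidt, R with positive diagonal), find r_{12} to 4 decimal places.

r_{12} = 0.2000

v_1 = (-2, -4, -1, 2); ‖v_1‖ = 5.0000, so e_1 = (-0.4000, -0.8000, -0.2000, 0.4000).
r_{12} = e_1·v_2 = 0.2000.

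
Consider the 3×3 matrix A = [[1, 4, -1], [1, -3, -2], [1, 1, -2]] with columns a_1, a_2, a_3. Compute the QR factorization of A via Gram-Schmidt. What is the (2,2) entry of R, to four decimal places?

q_1 = a_1/‖a_1‖ = (1, 1, 1)/1.7321 = (0.5774, 0.5774, 0.5774).
r_{12} = q_1·a_2 = 1.1547.
u_2 = a_2 − 1.1547·q_1 = (3.3333, -3.6667, 0.3333).
r_{22} = ‖u_2‖ = 4.9666.

r_{22} = 4.9666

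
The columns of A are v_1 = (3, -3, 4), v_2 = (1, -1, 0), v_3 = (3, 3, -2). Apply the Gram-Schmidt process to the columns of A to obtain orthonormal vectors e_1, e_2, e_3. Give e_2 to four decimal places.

v_1 = (3, -3, 4); ‖v_1‖ = 5.8310, so e_1 = (0.5145, -0.5145, 0.6860).
e_1·v_2 = 0.5145·1 + (-0.5145)·(-1) + 0.6860·0 = 1.0290.
u_2 = v_2 − 1.0290·e_1 = (0.4706, -0.4706, -0.7059).
‖u_2‖ = 0.9701, so e_2 = (0.4851, -0.4851, -0.7276).

e_2 = (0.4851, -0.4851, -0.7276)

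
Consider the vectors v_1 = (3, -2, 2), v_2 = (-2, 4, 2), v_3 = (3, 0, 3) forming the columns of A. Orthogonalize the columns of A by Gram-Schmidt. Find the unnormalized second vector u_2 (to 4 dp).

u_2 = (-0.2353, 2.8235, 3.1765)

q_1 = v_1/‖v_1‖ = (3, -2, 2)/4.1231 = (0.7276, -0.4851, 0.4851).
r_{12} = q_1·v_2 = -2.4254.
u_2 = v_2 + 2.4254·q_1 = (-0.2353, 2.8235, 3.1765).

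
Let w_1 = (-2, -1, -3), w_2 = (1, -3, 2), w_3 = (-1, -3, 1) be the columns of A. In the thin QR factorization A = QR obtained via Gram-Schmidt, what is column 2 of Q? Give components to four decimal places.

q_2 = (0.0818, -0.9606, 0.2657)

q_1 = w_1/‖w_1‖ = (-2, -1, -3)/3.7417 = (-0.5345, -0.2673, -0.8018).
r_{12} = q_1·w_2 = -1.3363.
u_2 = w_2 + 1.3363·q_1 = (0.2857, -3.3571, 0.9286).
‖u_2‖ = 3.4949, so q_2 = (0.0818, -0.9606, 0.2657).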